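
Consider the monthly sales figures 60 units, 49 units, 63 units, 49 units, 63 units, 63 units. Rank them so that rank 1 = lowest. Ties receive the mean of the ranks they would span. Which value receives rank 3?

Sorted (ascending): 49, 49, 60, 63, 63, 63
The 2 values of 49 occupy positions 1–2 → average rank (1+2)/2 = 1.5.
The 3 values of 63 occupy positions 4–6 → average rank 5.
Rank 3 → value 60.

60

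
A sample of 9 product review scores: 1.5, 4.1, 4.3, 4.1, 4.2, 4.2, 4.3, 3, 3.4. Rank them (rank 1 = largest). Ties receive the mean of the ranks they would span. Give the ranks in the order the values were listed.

Sorted (descending): 4.3, 4.3, 4.2, 4.2, 4.1, 4.1, 3.4, 3, 1.5
The 2 values of 4.3 occupy positions 1–2 → average rank (1+2)/2 = 1.5.
The 2 values of 4.2 occupy positions 3–4 → average rank (3+4)/2 = 3.5.
The 2 values of 4.1 occupy positions 5–6 → average rank (5+6)/2 = 5.5.

9, 5.5, 1.5, 5.5, 3.5, 3.5, 1.5, 8, 7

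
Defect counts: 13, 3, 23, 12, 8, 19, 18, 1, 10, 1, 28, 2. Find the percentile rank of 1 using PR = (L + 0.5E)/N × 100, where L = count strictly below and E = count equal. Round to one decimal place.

N = 12.
Strictly below 1: 0. Equal to 1: 2.
PR = (0 + 0.5·2)/12 × 100 = 8.3

8.3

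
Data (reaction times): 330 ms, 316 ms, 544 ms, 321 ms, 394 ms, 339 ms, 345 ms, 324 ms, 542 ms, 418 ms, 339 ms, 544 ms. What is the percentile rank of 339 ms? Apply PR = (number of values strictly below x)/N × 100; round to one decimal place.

N = 12.
Strictly below 339: 4. Equal to 339: 2.
PR = 4/12 × 100 = 33.3

33.3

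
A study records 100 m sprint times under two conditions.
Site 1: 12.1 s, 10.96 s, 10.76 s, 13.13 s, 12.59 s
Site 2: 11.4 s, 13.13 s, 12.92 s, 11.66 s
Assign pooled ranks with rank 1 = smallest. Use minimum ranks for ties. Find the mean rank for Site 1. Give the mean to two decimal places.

4.40

Sorted (ascending): 10.76, 10.96, 11.4, 11.66, 12.1, 12.59, 12.92, 13.13, 13.13
The 2 values of 13.13 occupy positions 8–9 → each gets rank 8.
Site 1 values → pooled ranks: 12.1→5, 10.96→2, 10.76→1, 13.13→8, 12.59→6
Mean rank = (5 + 2 + 1 + 8 + 6) / 5 = 4.40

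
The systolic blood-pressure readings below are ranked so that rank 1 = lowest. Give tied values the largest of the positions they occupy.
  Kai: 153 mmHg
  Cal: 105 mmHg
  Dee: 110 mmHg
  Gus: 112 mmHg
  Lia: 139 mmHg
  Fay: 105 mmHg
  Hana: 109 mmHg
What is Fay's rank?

2

Sorted (ascending): 105, 105, 109, 110, 112, 139, 153
The 2 values of 105 occupy positions 1–2 → each gets rank 2.
Fay has value 105 mmHg → rank 2.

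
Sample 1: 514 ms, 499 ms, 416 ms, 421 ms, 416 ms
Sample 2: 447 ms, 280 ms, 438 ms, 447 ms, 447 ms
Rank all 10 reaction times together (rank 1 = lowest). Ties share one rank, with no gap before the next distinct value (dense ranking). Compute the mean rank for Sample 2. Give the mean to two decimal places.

Sorted (ascending): 280, 416, 416, 421, 438, 447, 447, 447, 499, 514
The 2 values of 416 share dense rank 2.
The 3 values of 447 share dense rank 5.
Remaining distinct values take the next consecutive integers.
Sample 2 values → pooled ranks: 447→5, 280→1, 438→4, 447→5, 447→5
Mean rank = (5 + 1 + 4 + 5 + 5) / 5 = 4.00

4.00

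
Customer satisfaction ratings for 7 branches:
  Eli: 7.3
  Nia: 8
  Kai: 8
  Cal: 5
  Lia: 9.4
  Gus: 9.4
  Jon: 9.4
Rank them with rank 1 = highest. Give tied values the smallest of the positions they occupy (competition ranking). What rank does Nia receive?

Sorted (descending): 9.4, 9.4, 9.4, 8, 8, 7.3, 5
The 3 values of 9.4 occupy positions 1–3 → each gets rank 1.
The 2 values of 8 occupy positions 4–5 → each gets rank 4.
Nia has value 8 → rank 4.

4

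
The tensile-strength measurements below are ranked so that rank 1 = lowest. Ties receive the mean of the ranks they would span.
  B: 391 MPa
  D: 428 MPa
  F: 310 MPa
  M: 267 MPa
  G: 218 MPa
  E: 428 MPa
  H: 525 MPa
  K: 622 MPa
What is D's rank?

Sorted (ascending): 218, 267, 310, 391, 428, 428, 525, 622
The 2 values of 428 occupy positions 5–6 → average rank (5+6)/2 = 5.5.
D has value 428 MPa → rank 5.5.

5.5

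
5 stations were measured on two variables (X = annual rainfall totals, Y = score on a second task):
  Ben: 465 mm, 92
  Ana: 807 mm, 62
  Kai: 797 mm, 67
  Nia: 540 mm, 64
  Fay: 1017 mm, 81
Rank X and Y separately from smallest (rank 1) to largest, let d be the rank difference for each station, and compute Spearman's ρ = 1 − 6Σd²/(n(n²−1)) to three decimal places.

-0.300

Ranks of variable 1: 1, 4, 3, 2, 5
Ranks of variable 2: 5, 1, 3, 2, 4
d = r₁ − r₂: -4, 3, 0, 0, 1
d²: 16, 9, 0, 0, 1; Σd² = 26
ρ = 1 − 6·26/(5·24) = 1 − 156/120 = -0.300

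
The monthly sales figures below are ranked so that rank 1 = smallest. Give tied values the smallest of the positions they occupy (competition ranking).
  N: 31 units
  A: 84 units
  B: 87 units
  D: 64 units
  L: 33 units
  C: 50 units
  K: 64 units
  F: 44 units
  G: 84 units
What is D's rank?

Sorted (ascending): 31, 33, 44, 50, 64, 64, 84, 84, 87
The 2 values of 64 occupy positions 5–6 → each gets rank 5.
The 2 values of 84 occupy positions 7–8 → each gets rank 7.
D has value 64 units → rank 5.

5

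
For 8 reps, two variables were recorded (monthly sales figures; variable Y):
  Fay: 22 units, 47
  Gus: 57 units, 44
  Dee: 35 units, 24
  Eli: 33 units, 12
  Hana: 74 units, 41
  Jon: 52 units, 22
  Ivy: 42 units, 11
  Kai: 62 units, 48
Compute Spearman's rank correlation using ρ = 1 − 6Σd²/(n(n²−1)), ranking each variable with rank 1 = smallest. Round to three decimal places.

Ranks of variable 1: 1, 6, 3, 2, 8, 5, 4, 7
Ranks of variable 2: 7, 6, 4, 2, 5, 3, 1, 8
d = r₁ − r₂: -6, 0, -1, 0, 3, 2, 3, -1
d²: 36, 0, 1, 0, 9, 4, 9, 1; Σd² = 60
ρ = 1 − 6·60/(8·63) = 1 − 360/504 = 0.286

0.286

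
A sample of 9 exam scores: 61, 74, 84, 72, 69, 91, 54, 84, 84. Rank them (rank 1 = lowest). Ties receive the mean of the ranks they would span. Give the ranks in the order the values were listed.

Sorted (ascending): 54, 61, 69, 72, 74, 84, 84, 84, 91
The 3 values of 84 occupy positions 6–8 → average rank 7.

2, 5, 7, 4, 3, 9, 1, 7, 7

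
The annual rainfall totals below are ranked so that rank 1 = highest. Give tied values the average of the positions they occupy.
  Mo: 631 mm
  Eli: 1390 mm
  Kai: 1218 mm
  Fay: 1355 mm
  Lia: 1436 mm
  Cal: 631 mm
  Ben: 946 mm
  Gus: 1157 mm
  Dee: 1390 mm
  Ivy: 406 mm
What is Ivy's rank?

Sorted (descending): 1436, 1390, 1390, 1355, 1218, 1157, 946, 631, 631, 406
The 2 values of 1390 occupy positions 2–3 → average rank (2+3)/2 = 2.5.
The 2 values of 631 occupy positions 8–9 → average rank (8+9)/2 = 8.5.
Ivy has value 406 mm → rank 10.

10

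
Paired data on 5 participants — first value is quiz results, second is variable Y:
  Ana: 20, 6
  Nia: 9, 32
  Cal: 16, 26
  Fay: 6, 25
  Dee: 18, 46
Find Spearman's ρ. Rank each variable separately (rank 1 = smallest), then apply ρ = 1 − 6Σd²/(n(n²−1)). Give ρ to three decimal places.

-0.100

Ranks of variable 1: 5, 2, 3, 1, 4
Ranks of variable 2: 1, 4, 3, 2, 5
d = r₁ − r₂: 4, -2, 0, -1, -1
d²: 16, 4, 0, 1, 1; Σd² = 22
ρ = 1 − 6·22/(5·24) = 1 − 132/120 = -0.100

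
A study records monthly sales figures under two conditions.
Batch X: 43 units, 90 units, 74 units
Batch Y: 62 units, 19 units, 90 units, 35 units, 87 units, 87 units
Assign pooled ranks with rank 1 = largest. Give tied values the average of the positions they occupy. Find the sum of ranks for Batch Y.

31.5

Sorted (descending): 90, 90, 87, 87, 74, 62, 43, 35, 19
The 2 values of 90 occupy positions 1–2 → average rank (1+2)/2 = 1.5.
The 2 values of 87 occupy positions 3–4 → average rank (3+4)/2 = 3.5.
Batch Y values → pooled ranks: 62→6, 19→9, 90→1.5, 35→8, 87→3.5, 87→3.5
Rank sum = 6 + 9 + 1.5 + 8 + 3.5 + 3.5 = 31.5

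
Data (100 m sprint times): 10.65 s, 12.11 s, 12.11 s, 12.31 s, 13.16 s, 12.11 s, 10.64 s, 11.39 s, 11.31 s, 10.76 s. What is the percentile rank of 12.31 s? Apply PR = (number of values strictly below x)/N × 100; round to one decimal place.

N = 10.
Strictly below 12.31: 8. Equal to 12.31: 1.
PR = 8/10 × 100 = 80.0

80.0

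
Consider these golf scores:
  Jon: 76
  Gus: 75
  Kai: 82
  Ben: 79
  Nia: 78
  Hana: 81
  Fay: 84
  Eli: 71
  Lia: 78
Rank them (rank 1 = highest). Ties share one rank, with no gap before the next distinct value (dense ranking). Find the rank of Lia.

Sorted (descending): 84, 82, 81, 79, 78, 78, 76, 75, 71
The 2 values of 78 share dense rank 5.
Remaining distinct values take the next consecutive integers.
Lia has value 78 → rank 5.

5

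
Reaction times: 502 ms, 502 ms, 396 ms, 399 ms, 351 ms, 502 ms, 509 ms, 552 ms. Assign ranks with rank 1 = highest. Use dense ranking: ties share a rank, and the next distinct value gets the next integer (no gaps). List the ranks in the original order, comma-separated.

3, 3, 5, 4, 6, 3, 2, 1

Sorted (descending): 552, 509, 502, 502, 502, 399, 396, 351
The 3 values of 502 share dense rank 3.
Remaining distinct values take the next consecutive integers.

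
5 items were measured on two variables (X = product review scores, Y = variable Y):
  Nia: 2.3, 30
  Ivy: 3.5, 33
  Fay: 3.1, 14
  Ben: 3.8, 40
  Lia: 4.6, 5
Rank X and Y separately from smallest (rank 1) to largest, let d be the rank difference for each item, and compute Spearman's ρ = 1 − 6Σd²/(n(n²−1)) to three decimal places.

-0.100

Ranks of variable 1: 1, 3, 2, 4, 5
Ranks of variable 2: 3, 4, 2, 5, 1
d = r₁ − r₂: -2, -1, 0, -1, 4
d²: 4, 1, 0, 1, 16; Σd² = 22
ρ = 1 − 6·22/(5·24) = 1 − 132/120 = -0.100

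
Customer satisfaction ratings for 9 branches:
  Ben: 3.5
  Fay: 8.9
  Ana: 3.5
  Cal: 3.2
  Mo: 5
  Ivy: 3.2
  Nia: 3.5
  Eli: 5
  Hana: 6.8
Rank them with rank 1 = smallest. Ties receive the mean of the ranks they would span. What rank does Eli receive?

6.5

Sorted (ascending): 3.2, 3.2, 3.5, 3.5, 3.5, 5, 5, 6.8, 8.9
The 2 values of 3.2 occupy positions 1–2 → average rank (1+2)/2 = 1.5.
The 3 values of 3.5 occupy positions 3–5 → average rank 4.
The 2 values of 5 occupy positions 6–7 → average rank (6+7)/2 = 6.5.
Eli has value 5 → rank 6.5.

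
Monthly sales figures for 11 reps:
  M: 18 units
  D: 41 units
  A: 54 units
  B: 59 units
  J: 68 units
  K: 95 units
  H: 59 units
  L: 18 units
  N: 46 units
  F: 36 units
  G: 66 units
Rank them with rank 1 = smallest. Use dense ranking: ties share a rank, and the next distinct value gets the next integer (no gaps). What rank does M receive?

1

Sorted (ascending): 18, 18, 36, 41, 46, 54, 59, 59, 66, 68, 95
The 2 values of 18 share dense rank 1.
The 2 values of 59 share dense rank 6.
Remaining distinct values take the next consecutive integers.
M has value 18 units → rank 1.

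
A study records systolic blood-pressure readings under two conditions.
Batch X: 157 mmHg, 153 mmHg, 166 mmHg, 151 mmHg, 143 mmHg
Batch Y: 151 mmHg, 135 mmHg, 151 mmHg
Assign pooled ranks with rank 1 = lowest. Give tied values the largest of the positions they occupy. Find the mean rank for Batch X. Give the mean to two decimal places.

Sorted (ascending): 135, 143, 151, 151, 151, 153, 157, 166
The 3 values of 151 occupy positions 3–5 → each gets rank 5.
Batch X values → pooled ranks: 157→7, 153→6, 166→8, 151→5, 143→2
Mean rank = (7 + 6 + 8 + 5 + 2) / 5 = 5.60

5.60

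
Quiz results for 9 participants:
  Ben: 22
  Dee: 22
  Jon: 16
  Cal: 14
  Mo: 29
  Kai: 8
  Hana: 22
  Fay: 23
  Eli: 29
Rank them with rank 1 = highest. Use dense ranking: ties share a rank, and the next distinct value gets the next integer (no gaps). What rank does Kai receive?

Sorted (descending): 29, 29, 23, 22, 22, 22, 16, 14, 8
The 2 values of 29 share dense rank 1.
The 3 values of 22 share dense rank 3.
Remaining distinct values take the next consecutive integers.
Kai has value 8 → rank 6.

6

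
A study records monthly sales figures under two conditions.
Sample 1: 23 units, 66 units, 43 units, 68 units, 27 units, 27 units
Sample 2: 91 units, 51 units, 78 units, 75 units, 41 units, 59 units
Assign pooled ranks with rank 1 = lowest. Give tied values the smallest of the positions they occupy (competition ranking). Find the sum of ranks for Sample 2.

Sorted (ascending): 23, 27, 27, 41, 43, 51, 59, 66, 68, 75, 78, 91
The 2 values of 27 occupy positions 2–3 → each gets rank 2.
Sample 2 values → pooled ranks: 91→12, 51→6, 78→11, 75→10, 41→4, 59→7
Rank sum = 12 + 6 + 11 + 10 + 4 + 7 = 50

50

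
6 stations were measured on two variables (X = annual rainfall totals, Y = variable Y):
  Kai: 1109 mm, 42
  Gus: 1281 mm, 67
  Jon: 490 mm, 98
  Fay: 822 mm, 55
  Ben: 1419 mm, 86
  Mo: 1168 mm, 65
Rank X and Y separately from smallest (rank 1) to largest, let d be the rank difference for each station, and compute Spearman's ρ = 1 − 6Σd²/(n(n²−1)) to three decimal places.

Ranks of variable 1: 3, 5, 1, 2, 6, 4
Ranks of variable 2: 1, 4, 6, 2, 5, 3
d = r₁ − r₂: 2, 1, -5, 0, 1, 1
d²: 4, 1, 25, 0, 1, 1; Σd² = 32
ρ = 1 − 6·32/(6·35) = 1 − 192/210 = 0.086

0.086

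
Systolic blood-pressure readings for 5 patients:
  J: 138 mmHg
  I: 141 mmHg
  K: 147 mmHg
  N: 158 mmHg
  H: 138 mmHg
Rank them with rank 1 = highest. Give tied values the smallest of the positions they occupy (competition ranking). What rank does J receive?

Sorted (descending): 158, 147, 141, 138, 138
The 2 values of 138 occupy positions 4–5 → each gets rank 4.
J has value 138 mmHg → rank 4.

4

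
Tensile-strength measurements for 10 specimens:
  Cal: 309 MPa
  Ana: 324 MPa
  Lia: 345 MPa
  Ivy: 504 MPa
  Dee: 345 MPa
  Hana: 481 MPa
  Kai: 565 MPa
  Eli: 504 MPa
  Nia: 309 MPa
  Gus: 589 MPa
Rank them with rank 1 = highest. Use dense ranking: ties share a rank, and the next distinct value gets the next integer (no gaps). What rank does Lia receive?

5

Sorted (descending): 589, 565, 504, 504, 481, 345, 345, 324, 309, 309
The 2 values of 504 share dense rank 3.
The 2 values of 345 share dense rank 5.
The 2 values of 309 share dense rank 7.
Remaining distinct values take the next consecutive integers.
Lia has value 345 MPa → rank 5.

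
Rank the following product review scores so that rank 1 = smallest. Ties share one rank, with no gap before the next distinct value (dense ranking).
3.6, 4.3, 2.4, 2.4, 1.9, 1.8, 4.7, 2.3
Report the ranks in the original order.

5, 6, 4, 4, 2, 1, 7, 3

Sorted (ascending): 1.8, 1.9, 2.3, 2.4, 2.4, 3.6, 4.3, 4.7
The 2 values of 2.4 share dense rank 4.
Remaining distinct values take the next consecutive integers.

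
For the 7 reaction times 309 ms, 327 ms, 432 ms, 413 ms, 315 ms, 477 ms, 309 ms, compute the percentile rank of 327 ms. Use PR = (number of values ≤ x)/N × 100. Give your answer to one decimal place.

N = 7.
Strictly below 327: 3. Equal to 327: 1.
PR = 4/7 × 100 = 57.1

57.1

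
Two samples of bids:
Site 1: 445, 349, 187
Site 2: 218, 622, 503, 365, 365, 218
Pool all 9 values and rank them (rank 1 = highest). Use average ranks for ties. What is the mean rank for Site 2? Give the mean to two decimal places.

4.50

Sorted (descending): 622, 503, 445, 365, 365, 349, 218, 218, 187
The 2 values of 365 occupy positions 4–5 → average rank (4+5)/2 = 4.5.
The 2 values of 218 occupy positions 7–8 → average rank (7+8)/2 = 7.5.
Site 2 values → pooled ranks: 218→7.5, 622→1, 503→2, 365→4.5, 365→4.5, 218→7.5
Mean rank = (7.5 + 1 + 2 + 4.5 + 4.5 + 7.5) / 6 = 4.50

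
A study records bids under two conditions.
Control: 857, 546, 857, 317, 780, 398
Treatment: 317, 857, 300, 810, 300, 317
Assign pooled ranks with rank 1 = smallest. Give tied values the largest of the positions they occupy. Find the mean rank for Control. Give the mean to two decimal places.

8.33

Sorted (ascending): 300, 300, 317, 317, 317, 398, 546, 780, 810, 857, 857, 857
The 2 values of 300 occupy positions 1–2 → each gets rank 2.
The 3 values of 317 occupy positions 3–5 → each gets rank 5.
The 3 values of 857 occupy positions 10–12 → each gets rank 12.
Control values → pooled ranks: 857→12, 546→7, 857→12, 317→5, 780→8, 398→6
Mean rank = (12 + 7 + 12 + 5 + 8 + 6) / 6 = 8.33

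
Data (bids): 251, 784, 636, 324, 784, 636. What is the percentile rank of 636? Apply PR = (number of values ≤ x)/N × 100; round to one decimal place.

66.7

N = 6.
Strictly below 636: 2. Equal to 636: 2.
PR = 4/6 × 100 = 66.7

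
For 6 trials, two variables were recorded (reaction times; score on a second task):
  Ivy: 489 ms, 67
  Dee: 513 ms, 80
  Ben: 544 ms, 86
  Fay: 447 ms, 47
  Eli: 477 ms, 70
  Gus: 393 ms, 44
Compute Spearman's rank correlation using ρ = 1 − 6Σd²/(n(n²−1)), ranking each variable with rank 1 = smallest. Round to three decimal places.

Ranks of variable 1: 4, 5, 6, 2, 3, 1
Ranks of variable 2: 3, 5, 6, 2, 4, 1
d = r₁ − r₂: 1, 0, 0, 0, -1, 0
d²: 1, 0, 0, 0, 1, 0; Σd² = 2
ρ = 1 − 6·2/(6·35) = 1 − 12/210 = 0.943

0.943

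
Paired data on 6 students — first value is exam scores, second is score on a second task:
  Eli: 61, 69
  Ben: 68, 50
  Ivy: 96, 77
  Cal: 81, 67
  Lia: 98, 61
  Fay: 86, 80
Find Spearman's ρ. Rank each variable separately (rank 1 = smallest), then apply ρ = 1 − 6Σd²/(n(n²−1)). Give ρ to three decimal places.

0.143

Ranks of variable 1: 1, 2, 5, 3, 6, 4
Ranks of variable 2: 4, 1, 5, 3, 2, 6
d = r₁ − r₂: -3, 1, 0, 0, 4, -2
d²: 9, 1, 0, 0, 16, 4; Σd² = 30
ρ = 1 − 6·30/(6·35) = 1 − 180/210 = 0.143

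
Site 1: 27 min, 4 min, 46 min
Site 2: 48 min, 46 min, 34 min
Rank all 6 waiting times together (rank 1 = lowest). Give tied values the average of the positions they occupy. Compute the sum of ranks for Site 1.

Sorted (ascending): 4, 27, 34, 46, 46, 48
The 2 values of 46 occupy positions 4–5 → average rank (4+5)/2 = 4.5.
Site 1 values → pooled ranks: 27→2, 4→1, 46→4.5
Rank sum = 2 + 1 + 4.5 = 7.5

7.5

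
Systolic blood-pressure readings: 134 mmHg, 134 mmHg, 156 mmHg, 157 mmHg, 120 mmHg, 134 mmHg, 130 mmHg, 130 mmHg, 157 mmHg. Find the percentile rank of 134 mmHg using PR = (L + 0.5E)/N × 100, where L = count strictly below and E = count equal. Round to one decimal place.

N = 9.
Strictly below 134: 3. Equal to 134: 3.
PR = (3 + 0.5·3)/9 × 100 = 50.0

50.0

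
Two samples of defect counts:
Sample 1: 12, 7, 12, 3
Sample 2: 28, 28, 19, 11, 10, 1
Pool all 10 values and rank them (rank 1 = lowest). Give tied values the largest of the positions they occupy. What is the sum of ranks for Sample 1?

19

Sorted (ascending): 1, 3, 7, 10, 11, 12, 12, 19, 28, 28
The 2 values of 12 occupy positions 6–7 → each gets rank 7.
The 2 values of 28 occupy positions 9–10 → each gets rank 10.
Sample 1 values → pooled ranks: 12→7, 7→3, 12→7, 3→2
Rank sum = 7 + 3 + 7 + 2 = 19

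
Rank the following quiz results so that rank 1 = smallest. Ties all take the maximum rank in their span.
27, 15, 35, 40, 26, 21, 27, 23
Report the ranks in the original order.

Sorted (ascending): 15, 21, 23, 26, 27, 27, 35, 40
The 2 values of 27 occupy positions 5–6 → each gets rank 6.

6, 1, 7, 8, 4, 2, 6, 3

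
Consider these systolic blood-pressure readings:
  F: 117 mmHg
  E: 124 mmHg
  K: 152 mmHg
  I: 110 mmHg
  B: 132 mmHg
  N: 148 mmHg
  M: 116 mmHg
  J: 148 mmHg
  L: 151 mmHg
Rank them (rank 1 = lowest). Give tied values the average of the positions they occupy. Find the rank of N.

Sorted (ascending): 110, 116, 117, 124, 132, 148, 148, 151, 152
The 2 values of 148 occupy positions 6–7 → average rank (6+7)/2 = 6.5.
N has value 148 mmHg → rank 6.5.

6.5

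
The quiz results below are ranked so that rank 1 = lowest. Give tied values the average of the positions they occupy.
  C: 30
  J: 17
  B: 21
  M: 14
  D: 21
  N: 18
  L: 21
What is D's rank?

Sorted (ascending): 14, 17, 18, 21, 21, 21, 30
The 3 values of 21 occupy positions 4–6 → average rank 5.
D has value 21 → rank 5.

5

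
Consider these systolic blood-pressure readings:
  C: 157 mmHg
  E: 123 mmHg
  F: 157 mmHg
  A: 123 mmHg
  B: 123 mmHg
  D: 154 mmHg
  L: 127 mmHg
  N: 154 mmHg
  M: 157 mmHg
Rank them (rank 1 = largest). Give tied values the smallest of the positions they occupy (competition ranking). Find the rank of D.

4

Sorted (descending): 157, 157, 157, 154, 154, 127, 123, 123, 123
The 3 values of 157 occupy positions 1–3 → each gets rank 1.
The 2 values of 154 occupy positions 4–5 → each gets rank 4.
The 3 values of 123 occupy positions 7–9 → each gets rank 7.
D has value 154 mmHg → rank 4.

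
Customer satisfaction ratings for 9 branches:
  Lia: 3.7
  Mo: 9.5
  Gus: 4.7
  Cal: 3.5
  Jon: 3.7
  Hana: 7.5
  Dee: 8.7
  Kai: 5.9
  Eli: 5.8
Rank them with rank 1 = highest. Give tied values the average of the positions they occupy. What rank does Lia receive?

7.5

Sorted (descending): 9.5, 8.7, 7.5, 5.9, 5.8, 4.7, 3.7, 3.7, 3.5
The 2 values of 3.7 occupy positions 7–8 → average rank (7+8)/2 = 7.5.
Lia has value 3.7 → rank 7.5.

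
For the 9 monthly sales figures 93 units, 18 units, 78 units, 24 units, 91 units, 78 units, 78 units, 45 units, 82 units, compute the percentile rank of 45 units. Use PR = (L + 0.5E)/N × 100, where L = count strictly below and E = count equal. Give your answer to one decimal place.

27.8

N = 9.
Strictly below 45: 2. Equal to 45: 1.
PR = (2 + 0.5·1)/9 × 100 = 27.8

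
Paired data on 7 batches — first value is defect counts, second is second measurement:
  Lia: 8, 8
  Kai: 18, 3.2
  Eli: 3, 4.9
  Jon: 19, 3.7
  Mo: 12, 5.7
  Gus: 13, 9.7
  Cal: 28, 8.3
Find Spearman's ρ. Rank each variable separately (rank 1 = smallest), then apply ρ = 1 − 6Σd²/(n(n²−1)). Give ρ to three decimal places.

Ranks of variable 1: 2, 5, 1, 6, 3, 4, 7
Ranks of variable 2: 5, 1, 3, 2, 4, 7, 6
d = r₁ − r₂: -3, 4, -2, 4, -1, -3, 1
d²: 9, 16, 4, 16, 1, 9, 1; Σd² = 56
ρ = 1 − 6·56/(7·48) = 1 − 336/336 = 0.000

0.000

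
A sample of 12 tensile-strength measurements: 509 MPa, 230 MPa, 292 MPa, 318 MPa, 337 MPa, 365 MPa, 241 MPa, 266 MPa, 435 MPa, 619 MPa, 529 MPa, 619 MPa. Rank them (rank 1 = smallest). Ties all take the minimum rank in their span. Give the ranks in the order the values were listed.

Sorted (ascending): 230, 241, 266, 292, 318, 337, 365, 435, 509, 529, 619, 619
The 2 values of 619 occupy positions 11–12 → each gets rank 11.

9, 1, 4, 5, 6, 7, 2, 3, 8, 11, 10, 11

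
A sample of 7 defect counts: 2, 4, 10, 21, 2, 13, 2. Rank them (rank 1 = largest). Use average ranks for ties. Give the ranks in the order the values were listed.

6, 4, 3, 1, 6, 2, 6

Sorted (descending): 21, 13, 10, 4, 2, 2, 2
The 3 values of 2 occupy positions 5–7 → average rank 6.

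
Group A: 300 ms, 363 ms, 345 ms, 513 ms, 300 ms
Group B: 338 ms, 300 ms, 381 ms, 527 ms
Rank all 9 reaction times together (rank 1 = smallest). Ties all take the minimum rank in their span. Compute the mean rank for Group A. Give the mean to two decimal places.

Sorted (ascending): 300, 300, 300, 338, 345, 363, 381, 513, 527
The 3 values of 300 occupy positions 1–3 → each gets rank 1.
Group A values → pooled ranks: 300→1, 363→6, 345→5, 513→8, 300→1
Mean rank = (1 + 6 + 5 + 8 + 1) / 5 = 4.20

4.20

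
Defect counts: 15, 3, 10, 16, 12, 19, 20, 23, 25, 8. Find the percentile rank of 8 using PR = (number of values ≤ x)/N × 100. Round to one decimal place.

20.0

N = 10.
Strictly below 8: 1. Equal to 8: 1.
PR = 2/10 × 100 = 20.0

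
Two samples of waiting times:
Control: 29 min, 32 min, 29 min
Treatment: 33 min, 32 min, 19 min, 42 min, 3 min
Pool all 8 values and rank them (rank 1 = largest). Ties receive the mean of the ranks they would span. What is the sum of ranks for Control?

14.5

Sorted (descending): 42, 33, 32, 32, 29, 29, 19, 3
The 2 values of 32 occupy positions 3–4 → average rank (3+4)/2 = 3.5.
The 2 values of 29 occupy positions 5–6 → average rank (5+6)/2 = 5.5.
Control values → pooled ranks: 29→5.5, 32→3.5, 29→5.5
Rank sum = 5.5 + 3.5 + 5.5 = 14.5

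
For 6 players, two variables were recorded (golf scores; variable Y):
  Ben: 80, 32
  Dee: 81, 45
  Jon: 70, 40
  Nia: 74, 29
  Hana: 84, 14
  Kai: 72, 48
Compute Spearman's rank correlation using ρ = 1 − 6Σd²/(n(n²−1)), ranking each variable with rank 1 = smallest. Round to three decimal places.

-0.486

Ranks of variable 1: 4, 5, 1, 3, 6, 2
Ranks of variable 2: 3, 5, 4, 2, 1, 6
d = r₁ − r₂: 1, 0, -3, 1, 5, -4
d²: 1, 0, 9, 1, 25, 16; Σd² = 52
ρ = 1 − 6·52/(6·35) = 1 − 312/210 = -0.486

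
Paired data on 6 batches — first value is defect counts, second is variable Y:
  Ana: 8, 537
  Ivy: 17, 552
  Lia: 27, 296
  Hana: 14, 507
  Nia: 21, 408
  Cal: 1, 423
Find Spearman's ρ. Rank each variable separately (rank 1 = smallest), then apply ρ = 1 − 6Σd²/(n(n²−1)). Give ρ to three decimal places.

-0.486

Ranks of variable 1: 2, 4, 6, 3, 5, 1
Ranks of variable 2: 5, 6, 1, 4, 2, 3
d = r₁ − r₂: -3, -2, 5, -1, 3, -2
d²: 9, 4, 25, 1, 9, 4; Σd² = 52
ρ = 1 − 6·52/(6·35) = 1 − 312/210 = -0.486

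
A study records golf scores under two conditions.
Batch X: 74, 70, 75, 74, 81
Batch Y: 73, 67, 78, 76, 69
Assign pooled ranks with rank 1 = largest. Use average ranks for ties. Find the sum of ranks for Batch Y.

31

Sorted (descending): 81, 78, 76, 75, 74, 74, 73, 70, 69, 67
The 2 values of 74 occupy positions 5–6 → average rank (5+6)/2 = 5.5.
Batch Y values → pooled ranks: 73→7, 67→10, 78→2, 76→3, 69→9
Rank sum = 7 + 10 + 2 + 3 + 9 = 31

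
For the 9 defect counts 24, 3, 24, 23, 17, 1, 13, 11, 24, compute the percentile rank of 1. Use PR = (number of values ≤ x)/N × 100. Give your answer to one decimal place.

11.1

N = 9.
Strictly below 1: 0. Equal to 1: 1.
PR = 1/9 × 100 = 11.1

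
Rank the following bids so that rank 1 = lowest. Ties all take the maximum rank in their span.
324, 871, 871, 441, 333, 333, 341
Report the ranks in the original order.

Sorted (ascending): 324, 333, 333, 341, 441, 871, 871
The 2 values of 333 occupy positions 2–3 → each gets rank 3.
The 2 values of 871 occupy positions 6–7 → each gets rank 7.

1, 7, 7, 5, 3, 3, 4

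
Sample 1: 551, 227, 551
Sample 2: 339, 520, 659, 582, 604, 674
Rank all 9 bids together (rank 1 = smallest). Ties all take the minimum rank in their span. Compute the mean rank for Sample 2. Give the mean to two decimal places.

5.83

Sorted (ascending): 227, 339, 520, 551, 551, 582, 604, 659, 674
The 2 values of 551 occupy positions 4–5 → each gets rank 4.
Sample 2 values → pooled ranks: 339→2, 520→3, 659→8, 582→6, 604→7, 674→9
Mean rank = (2 + 3 + 8 + 6 + 7 + 9) / 6 = 5.83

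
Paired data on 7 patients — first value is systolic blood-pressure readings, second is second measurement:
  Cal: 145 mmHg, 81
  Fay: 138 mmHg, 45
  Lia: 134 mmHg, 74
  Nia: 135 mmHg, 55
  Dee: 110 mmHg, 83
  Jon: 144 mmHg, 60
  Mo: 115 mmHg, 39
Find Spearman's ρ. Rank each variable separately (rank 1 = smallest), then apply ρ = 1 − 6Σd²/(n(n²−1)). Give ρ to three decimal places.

Ranks of variable 1: 7, 5, 3, 4, 1, 6, 2
Ranks of variable 2: 6, 2, 5, 3, 7, 4, 1
d = r₁ − r₂: 1, 3, -2, 1, -6, 2, 1
d²: 1, 9, 4, 1, 36, 4, 1; Σd² = 56
ρ = 1 − 6·56/(7·48) = 1 − 336/336 = 0.000

0.000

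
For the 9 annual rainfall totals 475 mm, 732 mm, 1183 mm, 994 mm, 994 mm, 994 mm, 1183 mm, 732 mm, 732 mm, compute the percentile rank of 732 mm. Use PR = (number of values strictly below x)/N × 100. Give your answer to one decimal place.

11.1

N = 9.
Strictly below 732: 1. Equal to 732: 3.
PR = 1/9 × 100 = 11.1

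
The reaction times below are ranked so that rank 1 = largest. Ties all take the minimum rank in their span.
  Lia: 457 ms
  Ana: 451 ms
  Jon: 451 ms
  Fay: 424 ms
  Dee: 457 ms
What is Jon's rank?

3

Sorted (descending): 457, 457, 451, 451, 424
The 2 values of 457 occupy positions 1–2 → each gets rank 1.
The 2 values of 451 occupy positions 3–4 → each gets rank 3.
Jon has value 451 ms → rank 3.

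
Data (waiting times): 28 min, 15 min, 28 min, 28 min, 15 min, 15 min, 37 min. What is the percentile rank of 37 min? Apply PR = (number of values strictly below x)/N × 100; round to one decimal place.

N = 7.
Strictly below 37: 6. Equal to 37: 1.
PR = 6/7 × 100 = 85.7

85.7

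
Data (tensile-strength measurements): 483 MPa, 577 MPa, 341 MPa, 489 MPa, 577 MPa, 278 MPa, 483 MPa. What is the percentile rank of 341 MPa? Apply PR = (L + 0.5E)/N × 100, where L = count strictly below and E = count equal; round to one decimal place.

21.4

N = 7.
Strictly below 341: 1. Equal to 341: 1.
PR = (1 + 0.5·1)/7 × 100 = 21.4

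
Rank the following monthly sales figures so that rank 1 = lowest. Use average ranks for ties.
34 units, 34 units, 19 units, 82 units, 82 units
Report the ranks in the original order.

2.5, 2.5, 1, 4.5, 4.5

Sorted (ascending): 19, 34, 34, 82, 82
The 2 values of 34 occupy positions 2–3 → average rank (2+3)/2 = 2.5.
The 2 values of 82 occupy positions 4–5 → average rank (4+5)/2 = 4.5.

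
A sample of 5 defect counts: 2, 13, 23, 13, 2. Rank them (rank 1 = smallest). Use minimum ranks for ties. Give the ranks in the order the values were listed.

1, 3, 5, 3, 1

Sorted (ascending): 2, 2, 13, 13, 23
The 2 values of 2 occupy positions 1–2 → each gets rank 1.
The 2 values of 13 occupy positions 3–4 → each gets rank 3.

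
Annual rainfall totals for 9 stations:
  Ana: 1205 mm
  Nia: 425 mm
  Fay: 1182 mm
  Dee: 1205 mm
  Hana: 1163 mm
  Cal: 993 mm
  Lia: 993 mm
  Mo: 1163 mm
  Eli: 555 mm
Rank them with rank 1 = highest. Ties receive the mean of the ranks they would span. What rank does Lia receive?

6.5

Sorted (descending): 1205, 1205, 1182, 1163, 1163, 993, 993, 555, 425
The 2 values of 1205 occupy positions 1–2 → average rank (1+2)/2 = 1.5.
The 2 values of 1163 occupy positions 4–5 → average rank (4+5)/2 = 4.5.
The 2 values of 993 occupy positions 6–7 → average rank (6+7)/2 = 6.5.
Lia has value 993 mm → rank 6.5.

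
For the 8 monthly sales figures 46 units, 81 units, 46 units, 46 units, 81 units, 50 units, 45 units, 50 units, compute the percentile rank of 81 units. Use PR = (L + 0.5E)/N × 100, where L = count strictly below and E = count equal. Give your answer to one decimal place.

87.5

N = 8.
Strictly below 81: 6. Equal to 81: 2.
PR = (6 + 0.5·2)/8 × 100 = 87.5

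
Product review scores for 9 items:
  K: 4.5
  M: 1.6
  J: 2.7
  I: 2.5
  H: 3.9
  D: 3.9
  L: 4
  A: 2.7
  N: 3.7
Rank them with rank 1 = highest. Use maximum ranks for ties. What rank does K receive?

1

Sorted (descending): 4.5, 4, 3.9, 3.9, 3.7, 2.7, 2.7, 2.5, 1.6
The 2 values of 3.9 occupy positions 3–4 → each gets rank 4.
The 2 values of 2.7 occupy positions 6–7 → each gets rank 7.
K has value 4.5 → rank 1.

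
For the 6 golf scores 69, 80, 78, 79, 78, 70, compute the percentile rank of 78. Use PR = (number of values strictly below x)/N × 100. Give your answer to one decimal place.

N = 6.
Strictly below 78: 2. Equal to 78: 2.
PR = 2/6 × 100 = 33.3

33.3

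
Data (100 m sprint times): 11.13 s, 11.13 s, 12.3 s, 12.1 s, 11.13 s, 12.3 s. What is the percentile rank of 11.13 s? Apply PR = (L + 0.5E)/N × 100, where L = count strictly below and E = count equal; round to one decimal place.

25.0

N = 6.
Strictly below 11.13: 0. Equal to 11.13: 3.
PR = (0 + 0.5·3)/6 × 100 = 25.0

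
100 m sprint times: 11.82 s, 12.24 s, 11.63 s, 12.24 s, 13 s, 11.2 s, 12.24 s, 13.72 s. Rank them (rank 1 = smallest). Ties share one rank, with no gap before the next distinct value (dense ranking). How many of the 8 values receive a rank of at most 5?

7

Sorted (ascending): 11.2, 11.63, 11.82, 12.24, 12.24, 12.24, 13, 13.72
The 3 values of 12.24 share dense rank 4.
Remaining distinct values take the next consecutive integers.
Ranks ≤ 5: {1, 2, 3, 4, 4, 4, 5} → 7 values.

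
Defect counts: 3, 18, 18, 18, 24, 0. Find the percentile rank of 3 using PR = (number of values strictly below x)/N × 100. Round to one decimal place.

16.7

N = 6.
Strictly below 3: 1. Equal to 3: 1.
PR = 1/6 × 100 = 16.7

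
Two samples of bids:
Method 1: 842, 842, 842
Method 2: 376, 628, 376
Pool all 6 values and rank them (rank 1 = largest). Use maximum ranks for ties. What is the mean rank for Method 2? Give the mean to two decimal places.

5.33

Sorted (descending): 842, 842, 842, 628, 376, 376
The 3 values of 842 occupy positions 1–3 → each gets rank 3.
The 2 values of 376 occupy positions 5–6 → each gets rank 6.
Method 2 values → pooled ranks: 376→6, 628→4, 376→6
Mean rank = (6 + 4 + 6) / 3 = 5.33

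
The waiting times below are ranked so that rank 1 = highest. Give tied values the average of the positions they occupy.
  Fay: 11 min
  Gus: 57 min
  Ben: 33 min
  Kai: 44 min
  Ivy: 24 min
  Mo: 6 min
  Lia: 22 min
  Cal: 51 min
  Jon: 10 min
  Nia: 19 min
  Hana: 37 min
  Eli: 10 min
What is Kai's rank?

Sorted (descending): 57, 51, 44, 37, 33, 24, 22, 19, 11, 10, 10, 6
The 2 values of 10 occupy positions 10–11 → average rank (10+11)/2 = 10.5.
Kai has value 44 min → rank 3.

3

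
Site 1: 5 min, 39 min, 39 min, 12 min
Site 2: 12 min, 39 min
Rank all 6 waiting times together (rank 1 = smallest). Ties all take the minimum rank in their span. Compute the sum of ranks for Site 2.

Sorted (ascending): 5, 12, 12, 39, 39, 39
The 2 values of 12 occupy positions 2–3 → each gets rank 2.
The 3 values of 39 occupy positions 4–6 → each gets rank 4.
Site 2 values → pooled ranks: 12→2, 39→4
Rank sum = 2 + 4 = 6

6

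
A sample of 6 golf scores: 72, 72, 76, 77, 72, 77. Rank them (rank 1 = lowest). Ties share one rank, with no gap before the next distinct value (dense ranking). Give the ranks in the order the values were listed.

Sorted (ascending): 72, 72, 72, 76, 77, 77
The 3 values of 72 share dense rank 1.
The 2 values of 77 share dense rank 3.
Remaining distinct values take the next consecutive integers.

1, 1, 2, 3, 1, 3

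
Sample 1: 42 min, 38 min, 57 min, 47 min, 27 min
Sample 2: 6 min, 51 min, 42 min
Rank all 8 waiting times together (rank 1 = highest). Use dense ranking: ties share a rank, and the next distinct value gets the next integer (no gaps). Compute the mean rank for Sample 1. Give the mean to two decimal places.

Sorted (descending): 57, 51, 47, 42, 42, 38, 27, 6
The 2 values of 42 share dense rank 4.
Remaining distinct values take the next consecutive integers.
Sample 1 values → pooled ranks: 42→4, 38→5, 57→1, 47→3, 27→6
Mean rank = (4 + 5 + 1 + 3 + 6) / 5 = 3.80

3.80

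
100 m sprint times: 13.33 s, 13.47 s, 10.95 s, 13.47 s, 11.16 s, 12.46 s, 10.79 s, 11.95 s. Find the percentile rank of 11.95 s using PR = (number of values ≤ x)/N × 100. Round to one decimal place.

N = 8.
Strictly below 11.95: 3. Equal to 11.95: 1.
PR = 4/8 × 100 = 50.0

50.0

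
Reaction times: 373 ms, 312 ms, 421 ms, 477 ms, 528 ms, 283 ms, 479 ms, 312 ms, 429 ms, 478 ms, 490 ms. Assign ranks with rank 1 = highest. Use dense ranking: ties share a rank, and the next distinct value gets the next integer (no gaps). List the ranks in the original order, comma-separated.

Sorted (descending): 528, 490, 479, 478, 477, 429, 421, 373, 312, 312, 283
The 2 values of 312 share dense rank 9.
Remaining distinct values take the next consecutive integers.

8, 9, 7, 5, 1, 10, 3, 9, 6, 4, 2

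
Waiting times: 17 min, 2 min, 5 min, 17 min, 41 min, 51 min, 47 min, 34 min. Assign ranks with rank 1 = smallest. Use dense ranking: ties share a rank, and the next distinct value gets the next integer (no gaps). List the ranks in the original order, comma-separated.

3, 1, 2, 3, 5, 7, 6, 4

Sorted (ascending): 2, 5, 17, 17, 34, 41, 47, 51
The 2 values of 17 share dense rank 3.
Remaining distinct values take the next consecutive integers.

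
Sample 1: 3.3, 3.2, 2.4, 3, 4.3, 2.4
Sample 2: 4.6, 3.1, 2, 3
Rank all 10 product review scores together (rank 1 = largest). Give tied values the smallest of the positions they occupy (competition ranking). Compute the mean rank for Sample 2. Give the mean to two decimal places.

Sorted (descending): 4.6, 4.3, 3.3, 3.2, 3.1, 3, 3, 2.4, 2.4, 2
The 2 values of 3 occupy positions 6–7 → each gets rank 6.
The 2 values of 2.4 occupy positions 8–9 → each gets rank 8.
Sample 2 values → pooled ranks: 4.6→1, 3.1→5, 2→10, 3→6
Mean rank = (1 + 5 + 10 + 6) / 4 = 5.50

5.50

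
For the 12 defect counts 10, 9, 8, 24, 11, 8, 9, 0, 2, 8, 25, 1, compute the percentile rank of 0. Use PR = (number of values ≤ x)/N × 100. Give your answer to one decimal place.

8.3

N = 12.
Strictly below 0: 0. Equal to 0: 1.
PR = 1/12 × 100 = 8.3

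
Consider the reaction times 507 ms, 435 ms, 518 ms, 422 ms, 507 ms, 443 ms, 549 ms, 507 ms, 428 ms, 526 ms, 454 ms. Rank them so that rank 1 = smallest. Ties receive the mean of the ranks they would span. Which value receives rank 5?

454

Sorted (ascending): 422, 428, 435, 443, 454, 507, 507, 507, 518, 526, 549
The 3 values of 507 occupy positions 6–8 → average rank 7.
Rank 5 → value 454.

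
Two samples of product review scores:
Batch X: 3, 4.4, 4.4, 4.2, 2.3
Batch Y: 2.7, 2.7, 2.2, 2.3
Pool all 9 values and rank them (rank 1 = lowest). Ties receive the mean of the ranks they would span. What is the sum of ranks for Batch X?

32.5

Sorted (ascending): 2.2, 2.3, 2.3, 2.7, 2.7, 3, 4.2, 4.4, 4.4
The 2 values of 2.3 occupy positions 2–3 → average rank (2+3)/2 = 2.5.
The 2 values of 2.7 occupy positions 4–5 → average rank (4+5)/2 = 4.5.
The 2 values of 4.4 occupy positions 8–9 → average rank (8+9)/2 = 8.5.
Batch X values → pooled ranks: 3→6, 4.4→8.5, 4.4→8.5, 4.2→7, 2.3→2.5
Rank sum = 6 + 8.5 + 8.5 + 7 + 2.5 = 32.5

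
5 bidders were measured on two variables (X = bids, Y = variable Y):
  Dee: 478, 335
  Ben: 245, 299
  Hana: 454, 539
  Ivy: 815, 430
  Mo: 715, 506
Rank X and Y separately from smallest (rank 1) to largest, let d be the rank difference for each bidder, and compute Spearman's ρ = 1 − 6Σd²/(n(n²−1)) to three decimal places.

Ranks of variable 1: 3, 1, 2, 5, 4
Ranks of variable 2: 2, 1, 5, 3, 4
d = r₁ − r₂: 1, 0, -3, 2, 0
d²: 1, 0, 9, 4, 0; Σd² = 14
ρ = 1 − 6·14/(5·24) = 1 − 84/120 = 0.300

0.300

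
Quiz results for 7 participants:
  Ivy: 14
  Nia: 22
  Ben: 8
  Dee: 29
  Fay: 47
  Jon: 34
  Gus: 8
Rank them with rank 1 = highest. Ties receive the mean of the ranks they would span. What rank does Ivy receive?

Sorted (descending): 47, 34, 29, 22, 14, 8, 8
The 2 values of 8 occupy positions 6–7 → average rank (6+7)/2 = 6.5.
Ivy has value 14 → rank 5.

5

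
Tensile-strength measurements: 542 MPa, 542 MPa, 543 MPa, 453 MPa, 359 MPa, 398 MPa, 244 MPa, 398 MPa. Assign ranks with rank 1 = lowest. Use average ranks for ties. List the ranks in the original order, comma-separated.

Sorted (ascending): 244, 359, 398, 398, 453, 542, 542, 543
The 2 values of 398 occupy positions 3–4 → average rank (3+4)/2 = 3.5.
The 2 values of 542 occupy positions 6–7 → average rank (6+7)/2 = 6.5.

6.5, 6.5, 8, 5, 2, 3.5, 1, 3.5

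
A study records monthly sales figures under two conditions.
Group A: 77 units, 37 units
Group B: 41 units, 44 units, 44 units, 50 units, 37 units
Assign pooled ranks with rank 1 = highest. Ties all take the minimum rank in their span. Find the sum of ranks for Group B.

Sorted (descending): 77, 50, 44, 44, 41, 37, 37
The 2 values of 44 occupy positions 3–4 → each gets rank 3.
The 2 values of 37 occupy positions 6–7 → each gets rank 6.
Group B values → pooled ranks: 41→5, 44→3, 44→3, 50→2, 37→6
Rank sum = 5 + 3 + 3 + 2 + 6 = 19

19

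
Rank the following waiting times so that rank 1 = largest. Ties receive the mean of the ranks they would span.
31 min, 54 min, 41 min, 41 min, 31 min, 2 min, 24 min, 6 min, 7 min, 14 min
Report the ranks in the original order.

4.5, 1, 2.5, 2.5, 4.5, 10, 6, 9, 8, 7

Sorted (descending): 54, 41, 41, 31, 31, 24, 14, 7, 6, 2
The 2 values of 41 occupy positions 2–3 → average rank (2+3)/2 = 2.5.
The 2 values of 31 occupy positions 4–5 → average rank (4+5)/2 = 4.5.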